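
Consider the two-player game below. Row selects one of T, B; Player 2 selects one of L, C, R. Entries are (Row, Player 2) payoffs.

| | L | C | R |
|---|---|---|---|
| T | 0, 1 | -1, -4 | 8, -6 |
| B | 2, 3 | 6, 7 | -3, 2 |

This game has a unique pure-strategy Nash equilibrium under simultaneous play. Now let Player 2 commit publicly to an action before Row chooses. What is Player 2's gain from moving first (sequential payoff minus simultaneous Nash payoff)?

Backward induction with Player 2 moving first.
- L: Row compares 0, 2 and picks B; Player 2 would get 3.
- C: Row compares -1, 6 and picks B; Player 2 would get 7.
- R: Row compares 8, -3 and picks T; Player 2 would get -6.
Among 3, 7, -6, the best is 7 at C. Subgame-perfect outcome: (B, C) with payoffs (6, 7).
For the simultaneous game, intersect best replies.
Row's best replies: L→B; C→B; R→T.
Player 2's best replies: T→L; B→C.
The unique mutual best reply is (B, C), giving (6, 7).
Player 2's commitment gain: 7 − 7 = 0.

0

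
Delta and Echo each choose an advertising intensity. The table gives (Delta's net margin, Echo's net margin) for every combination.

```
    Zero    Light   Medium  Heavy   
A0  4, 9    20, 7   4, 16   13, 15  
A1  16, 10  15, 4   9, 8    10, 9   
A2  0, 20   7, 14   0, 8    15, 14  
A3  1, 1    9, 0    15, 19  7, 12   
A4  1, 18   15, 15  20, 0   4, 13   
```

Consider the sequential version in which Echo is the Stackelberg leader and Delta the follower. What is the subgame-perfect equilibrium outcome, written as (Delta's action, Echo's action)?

Delta best-responds to each possible Echo move:
- Zero → Delta plays A1 (best of 4, 16, 0, 1, 1); Echo gets 10.
- Light → Delta plays A0 (best of 20, 15, 7, 9, 15); Echo gets 7.
- Medium → Delta plays A4 (best of 4, 9, 0, 15, 20); Echo gets 0.
- Heavy → Delta plays A2 (best of 13, 10, 15, 7, 4); Echo gets 14.
Among 10, 7, 0, 14, the best is 14 at Heavy. Subgame-perfect outcome: (A2, Heavy) with payoffs (15, 14).

(A2, Heavy)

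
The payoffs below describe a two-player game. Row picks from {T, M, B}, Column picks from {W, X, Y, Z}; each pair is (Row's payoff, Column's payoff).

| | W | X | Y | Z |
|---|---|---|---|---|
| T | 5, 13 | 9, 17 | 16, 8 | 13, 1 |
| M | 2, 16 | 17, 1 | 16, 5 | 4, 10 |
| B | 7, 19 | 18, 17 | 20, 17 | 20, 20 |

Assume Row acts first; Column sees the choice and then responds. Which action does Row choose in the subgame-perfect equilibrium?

B

Column best-responds to each possible Row move:
- T: BR = X, leader payoff 9.
- M: BR = W, leader payoff 2.
- B: BR = Z, leader payoff 20.
Among 9, 2, 20, the best is 20 at B. Subgame-perfect outcome: (B, Z) with payoffs (20, 20).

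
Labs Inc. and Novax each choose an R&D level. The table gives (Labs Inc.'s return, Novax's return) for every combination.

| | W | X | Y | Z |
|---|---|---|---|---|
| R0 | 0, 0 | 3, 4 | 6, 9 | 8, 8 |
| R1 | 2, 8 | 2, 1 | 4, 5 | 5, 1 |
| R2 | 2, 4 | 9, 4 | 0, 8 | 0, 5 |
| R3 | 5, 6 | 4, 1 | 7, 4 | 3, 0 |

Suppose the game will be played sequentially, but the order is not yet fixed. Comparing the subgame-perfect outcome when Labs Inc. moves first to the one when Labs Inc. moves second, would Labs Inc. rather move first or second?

second

If Labs Inc. leads: Novax's best replies are R0→Y, R1→W, R2→Y, R3→W; Labs Inc.'s induced payoffs 6, 2, 0, 5; outcome (R0, Y), payoffs (6, 9).
If Novax leads: Labs Inc.'s best replies are W→R3, X→R2, Y→R3, Z→R0; Novax's induced payoffs 6, 4, 4, 8; outcome (R0, Z), payoffs (8, 8).
Labs Inc. gets 6 moving first and 8 moving second, so Labs Inc. prefers to move second.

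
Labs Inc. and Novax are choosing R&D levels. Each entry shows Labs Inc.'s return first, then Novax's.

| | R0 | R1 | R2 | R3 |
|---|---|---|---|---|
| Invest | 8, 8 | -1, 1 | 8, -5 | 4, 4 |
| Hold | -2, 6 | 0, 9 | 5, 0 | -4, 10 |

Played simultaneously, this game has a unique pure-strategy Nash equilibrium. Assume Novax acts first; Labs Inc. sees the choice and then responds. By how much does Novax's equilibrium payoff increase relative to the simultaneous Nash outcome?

1

Solve by backward induction (Novax leads).
- R0: Labs Inc. compares 8, -2 and picks Invest; Novax would get 8.
- R1: Labs Inc. compares -1, 0 and picks Hold; Novax would get 9.
- R2: Labs Inc. compares 8, 5 and picks Invest; Novax would get -5.
- R3: Labs Inc. compares 4, -4 and picks Invest; Novax would get 4.
Among 8, 9, -5, 4, the best is 9 at R1. Subgame-perfect outcome: (Hold, R1) with payoffs (0, 9).
Under simultaneous play:
Labs Inc.'s best replies: R0→Invest; R1→Hold; R2→Invest; R3→Invest.
Novax's best replies: Invest→R0; Hold→R3.
Only (Invest, R0) has each player best-responding; Nash payoffs (8, 8).
Novax's commitment gain: 9 − 8 = 1.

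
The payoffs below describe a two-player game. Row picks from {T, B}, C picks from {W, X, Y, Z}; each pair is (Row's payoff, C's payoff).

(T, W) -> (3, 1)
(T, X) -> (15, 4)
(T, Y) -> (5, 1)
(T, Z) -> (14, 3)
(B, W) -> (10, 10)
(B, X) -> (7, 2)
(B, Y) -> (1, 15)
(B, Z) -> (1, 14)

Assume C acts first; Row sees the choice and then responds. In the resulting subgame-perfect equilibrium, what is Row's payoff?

10

Backward induction with C moving first.
- W: Row compares 3, 10 and picks B; C would get 10.
- X: Row compares 15, 7 and picks T; C would get 4.
- Y: Row compares 5, 1 and picks T; C would get 1.
- Z: Row compares 14, 1 and picks T; C would get 3.
Maximizing over 10, 4, 1, 3, C chooses W. Subgame-perfect outcome: (B, W) with payoffs (10, 10).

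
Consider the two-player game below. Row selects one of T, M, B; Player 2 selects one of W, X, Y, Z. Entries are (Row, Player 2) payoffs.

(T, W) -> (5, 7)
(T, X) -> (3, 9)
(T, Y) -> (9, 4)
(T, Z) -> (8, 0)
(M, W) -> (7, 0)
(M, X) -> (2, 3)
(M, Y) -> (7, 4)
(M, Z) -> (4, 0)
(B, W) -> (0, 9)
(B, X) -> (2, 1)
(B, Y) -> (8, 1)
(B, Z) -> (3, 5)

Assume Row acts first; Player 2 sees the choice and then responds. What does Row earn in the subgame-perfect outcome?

7

Player 2 best-responds to each possible Row move:
- T: Player 2 compares 7, 9, 4, 0 and picks X; Row would get 3.
- M: Player 2 compares 0, 3, 4, 0 and picks Y; Row would get 7.
- B: Player 2 compares 9, 1, 1, 5 and picks W; Row would get 0.
Row's induced payoffs are 3, 7, 0, so Row commits to M. Subgame-perfect outcome: (M, Y) with payoffs (7, 4).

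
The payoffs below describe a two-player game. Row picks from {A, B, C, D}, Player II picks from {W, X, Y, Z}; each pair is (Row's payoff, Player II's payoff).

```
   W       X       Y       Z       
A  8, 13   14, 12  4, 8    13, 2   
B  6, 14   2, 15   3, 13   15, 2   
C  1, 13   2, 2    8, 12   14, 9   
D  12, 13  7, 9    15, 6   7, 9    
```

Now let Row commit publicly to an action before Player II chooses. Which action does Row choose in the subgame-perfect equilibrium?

D

Backward induction with Row moving first.
- A: Player II compares 13, 12, 8, 2 and picks W; Row would get 8.
- B: Player II compares 14, 15, 13, 2 and picks X; Row would get 2.
- C: Player II compares 13, 2, 12, 9 and picks W; Row would get 1.
- D: Player II compares 13, 9, 6, 9 and picks W; Row would get 12.
Maximizing over 8, 2, 1, 12, Row chooses D. Subgame-perfect outcome: (D, W) with payoffs (12, 13).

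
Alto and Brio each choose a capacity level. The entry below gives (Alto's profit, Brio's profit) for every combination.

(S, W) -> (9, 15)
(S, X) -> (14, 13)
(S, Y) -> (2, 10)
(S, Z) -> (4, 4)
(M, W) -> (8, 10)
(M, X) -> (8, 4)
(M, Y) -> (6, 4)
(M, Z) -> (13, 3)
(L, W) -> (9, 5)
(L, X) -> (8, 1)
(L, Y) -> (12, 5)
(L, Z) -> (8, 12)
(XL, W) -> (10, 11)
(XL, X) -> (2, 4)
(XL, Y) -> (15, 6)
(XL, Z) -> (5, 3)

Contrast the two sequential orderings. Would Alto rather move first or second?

If Alto leads: Brio's best replies are S→W, M→W, L→Z, XL→W; Alto's induced payoffs 9, 8, 8, 10; outcome (XL, W), payoffs (10, 11).
If Brio leads: Alto's best replies are W→XL, X→S, Y→XL, Z→M; Brio's induced payoffs 11, 13, 6, 3; outcome (S, X), payoffs (14, 13).
Alto gets 10 moving first and 14 moving second, so Alto prefers to move second.

second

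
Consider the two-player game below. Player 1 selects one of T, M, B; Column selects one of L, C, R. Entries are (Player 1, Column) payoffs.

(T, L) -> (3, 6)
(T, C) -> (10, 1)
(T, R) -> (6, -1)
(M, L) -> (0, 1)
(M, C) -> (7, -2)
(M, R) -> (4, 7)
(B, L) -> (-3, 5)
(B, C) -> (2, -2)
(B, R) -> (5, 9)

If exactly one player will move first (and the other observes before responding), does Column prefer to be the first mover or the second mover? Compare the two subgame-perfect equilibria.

second

If Player 1 leads: Column's best replies are T→L, M→R, B→R; Player 1's induced payoffs 3, 4, 5; outcome (B, R), payoffs (5, 9).
If Column leads: Player 1's best replies are L→T, C→T, R→T; Column's induced payoffs 6, 1, -1; outcome (T, L), payoffs (3, 6).
Column gets 6 moving first and 9 moving second, so Column prefers to move second.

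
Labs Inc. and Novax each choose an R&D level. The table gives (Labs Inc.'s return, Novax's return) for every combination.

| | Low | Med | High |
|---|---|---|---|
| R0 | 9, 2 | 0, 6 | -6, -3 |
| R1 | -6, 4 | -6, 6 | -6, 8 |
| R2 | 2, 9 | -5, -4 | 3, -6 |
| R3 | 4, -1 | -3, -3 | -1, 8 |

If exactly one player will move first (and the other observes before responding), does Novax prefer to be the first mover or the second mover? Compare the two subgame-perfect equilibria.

second

If Labs Inc. leads: Novax's best replies are R0→Med, R1→High, R2→Low, R3→High; Labs Inc.'s induced payoffs 0, -6, 2, -1; outcome (R2, Low), payoffs (2, 9).
If Novax leads: Labs Inc.'s best replies are Low→R0, Med→R0, High→R2; Novax's induced payoffs 2, 6, -6; outcome (R0, Med), payoffs (0, 6).
Novax gets 6 moving first and 9 moving second, so Novax prefers to move second.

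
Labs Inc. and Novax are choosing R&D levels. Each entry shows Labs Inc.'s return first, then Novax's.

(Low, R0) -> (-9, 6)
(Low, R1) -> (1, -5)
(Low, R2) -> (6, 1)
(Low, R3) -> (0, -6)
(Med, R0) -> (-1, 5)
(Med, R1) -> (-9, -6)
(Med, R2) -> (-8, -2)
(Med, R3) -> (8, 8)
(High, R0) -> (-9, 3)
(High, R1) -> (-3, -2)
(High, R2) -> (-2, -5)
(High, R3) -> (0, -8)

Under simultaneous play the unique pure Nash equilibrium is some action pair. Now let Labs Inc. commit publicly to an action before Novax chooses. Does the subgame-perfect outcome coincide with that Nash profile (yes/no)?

Work backward from Novax's decision.
- Low: Novax compares 6, -5, 1, -6 and picks R0; Labs Inc. would get -9.
- Med: Novax compares 5, -6, -2, 8 and picks R3; Labs Inc. would get 8.
- High: Novax compares 3, -2, -5, -8 and picks R0; Labs Inc. would get -9.
Among -9, 8, -9, the best is 8 at Med. Subgame-perfect outcome: (Med, R3) with payoffs (8, 8).
Under simultaneous play:
Labs Inc.'s best replies: R0→Med; R1→Low; R2→Low; R3→Med.
Novax's best replies: Low→R0; Med→R3; High→R0.
Only (Med, R3) has each player best-responding; Nash payoffs (8, 8).
Sequential outcome (Med, R3) coincides with the Nash profile (Med, R3).

yes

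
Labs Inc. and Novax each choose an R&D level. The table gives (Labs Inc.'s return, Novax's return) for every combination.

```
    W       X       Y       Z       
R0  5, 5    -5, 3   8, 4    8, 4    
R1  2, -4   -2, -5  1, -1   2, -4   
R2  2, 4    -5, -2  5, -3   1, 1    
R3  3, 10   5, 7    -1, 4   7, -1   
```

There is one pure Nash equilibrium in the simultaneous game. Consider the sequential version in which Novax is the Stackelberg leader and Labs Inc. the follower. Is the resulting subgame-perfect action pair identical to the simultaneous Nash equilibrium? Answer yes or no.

Backward induction with Novax moving first.
- W: Labs Inc. compares 5, 2, 2, 3 and picks R0; Novax would get 5.
- X: Labs Inc. compares -5, -2, -5, 5 and picks R3; Novax would get 7.
- Y: Labs Inc. compares 8, 1, 5, -1 and picks R0; Novax would get 4.
- Z: Labs Inc. compares 8, 2, 1, 7 and picks R0; Novax would get 4.
Novax's induced payoffs are 5, 7, 4, 4, so Novax commits to X. Subgame-perfect outcome: (R3, X) with payoffs (5, 7).
Under simultaneous play:
Labs Inc.'s best replies: W→R0; X→R3; Y→R0; Z→R0.
Novax's best replies: R0→W; R1→Y; R2→W; R3→W.
Only (R0, W) has each player best-responding; Nash payoffs (5, 5).
Sequential outcome (R3, X) differs from the Nash profile (R0, W).

no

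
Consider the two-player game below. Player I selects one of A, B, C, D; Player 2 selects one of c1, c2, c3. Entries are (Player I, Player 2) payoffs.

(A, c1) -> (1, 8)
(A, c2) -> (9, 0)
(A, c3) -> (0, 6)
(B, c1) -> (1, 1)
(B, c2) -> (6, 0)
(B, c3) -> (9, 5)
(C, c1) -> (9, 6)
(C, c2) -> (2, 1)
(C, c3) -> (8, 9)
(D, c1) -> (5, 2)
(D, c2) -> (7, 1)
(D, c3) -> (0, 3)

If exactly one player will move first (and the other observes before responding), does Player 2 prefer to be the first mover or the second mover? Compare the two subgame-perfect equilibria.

If Player I leads: Player 2's best replies are A→c1, B→c3, C→c3, D→c3; Player I's induced payoffs 1, 9, 8, 0; outcome (B, c3), payoffs (9, 5).
If Player 2 leads: Player I's best replies are c1→C, c2→A, c3→B; Player 2's induced payoffs 6, 0, 5; outcome (C, c1), payoffs (9, 6).
Player 2 gets 6 moving first and 5 moving second, so Player 2 prefers to move first.

first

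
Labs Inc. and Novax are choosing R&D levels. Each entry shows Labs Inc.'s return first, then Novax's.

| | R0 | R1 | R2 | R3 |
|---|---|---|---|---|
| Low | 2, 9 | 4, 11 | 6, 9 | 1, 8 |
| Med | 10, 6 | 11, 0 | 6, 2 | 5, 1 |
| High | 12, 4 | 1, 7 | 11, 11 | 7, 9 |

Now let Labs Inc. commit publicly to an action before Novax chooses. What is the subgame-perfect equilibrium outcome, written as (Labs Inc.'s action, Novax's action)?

(High, R2)

Novax best-responds to each possible Labs Inc. move:
- Low: BR = R1, leader payoff 4.
- Med: BR = R0, leader payoff 10.
- High: BR = R2, leader payoff 11.
Among 4, 10, 11, the best is 11 at High. Subgame-perfect outcome: (High, R2) with payoffs (11, 11).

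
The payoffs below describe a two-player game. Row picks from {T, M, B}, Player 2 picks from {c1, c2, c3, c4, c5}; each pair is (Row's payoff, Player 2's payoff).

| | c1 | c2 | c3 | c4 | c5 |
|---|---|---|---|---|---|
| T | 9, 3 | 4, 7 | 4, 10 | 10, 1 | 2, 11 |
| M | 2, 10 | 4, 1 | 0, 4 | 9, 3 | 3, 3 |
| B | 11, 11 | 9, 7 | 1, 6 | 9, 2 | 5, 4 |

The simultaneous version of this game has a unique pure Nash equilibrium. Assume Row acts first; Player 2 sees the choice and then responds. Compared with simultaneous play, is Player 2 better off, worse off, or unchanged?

Solve by backward induction (Row leads).
- T: Player 2 compares 3, 7, 10, 1, 11 and picks c5; Row would get 2.
- M: Player 2 compares 10, 1, 4, 3, 3 and picks c1; Row would get 2.
- B: Player 2 compares 11, 7, 6, 2, 4 and picks c1; Row would get 11.
Maximizing over 2, 2, 11, Row chooses B. Subgame-perfect outcome: (B, c1) with payoffs (11, 11).
Under simultaneous play:
Row's best replies: c1→B; c2→B; c3→T; c4→T; c5→B.
Player 2's best replies: T→c5; M→c1; B→c1.
Only (B, c1) has each player best-responding; Nash payoffs (11, 11).
Player 2 earns 11 sequentially versus 11 at the Nash outcome: unchanged.

unchanged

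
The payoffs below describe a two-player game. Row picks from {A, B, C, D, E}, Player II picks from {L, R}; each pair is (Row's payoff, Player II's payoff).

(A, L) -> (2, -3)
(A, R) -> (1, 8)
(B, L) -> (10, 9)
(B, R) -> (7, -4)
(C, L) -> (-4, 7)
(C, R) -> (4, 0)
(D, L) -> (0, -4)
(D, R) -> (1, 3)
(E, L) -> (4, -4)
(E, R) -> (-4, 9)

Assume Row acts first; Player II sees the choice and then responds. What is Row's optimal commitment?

Solve by backward induction (Row leads).
- A → Player II plays R (best of -3, 8); Row gets 1.
- B → Player II plays L (best of 9, -4); Row gets 10.
- C → Player II plays L (best of 7, 0); Row gets -4.
- D → Player II plays R (best of -4, 3); Row gets 1.
- E → Player II plays R (best of -4, 9); Row gets -4.
Maximizing over 1, 10, -4, 1, -4, Row chooses B. Subgame-perfect outcome: (B, L) with payoffs (10, 9).

B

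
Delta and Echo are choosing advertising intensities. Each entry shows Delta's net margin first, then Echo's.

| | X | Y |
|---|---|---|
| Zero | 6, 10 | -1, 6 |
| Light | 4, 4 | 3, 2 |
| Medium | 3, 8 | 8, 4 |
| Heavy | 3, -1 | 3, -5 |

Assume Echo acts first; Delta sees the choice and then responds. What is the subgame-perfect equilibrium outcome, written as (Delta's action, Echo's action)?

(Zero, X)

Delta best-responds to each possible Echo move:
- X: Delta compares 6, 4, 3, 3 and picks Zero; Echo would get 10.
- Y: Delta compares -1, 3, 8, 3 and picks Medium; Echo would get 4.
Echo's induced payoffs are 10, 4, so Echo commits to X. Subgame-perfect outcome: (Zero, X) with payoffs (6, 10).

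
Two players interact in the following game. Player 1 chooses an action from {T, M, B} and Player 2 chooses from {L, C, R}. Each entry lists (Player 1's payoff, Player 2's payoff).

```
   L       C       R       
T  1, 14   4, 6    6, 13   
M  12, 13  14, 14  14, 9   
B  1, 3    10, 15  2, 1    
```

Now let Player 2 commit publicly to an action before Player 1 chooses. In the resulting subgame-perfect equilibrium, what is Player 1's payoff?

14

Backward induction with Player 2 moving first.
- L: Player 1 compares 1, 12, 1 and picks M; Player 2 would get 13.
- C: Player 1 compares 4, 14, 10 and picks M; Player 2 would get 14.
- R: Player 1 compares 6, 14, 2 and picks M; Player 2 would get 9.
Among 13, 14, 9, the best is 14 at C. Subgame-perfect outcome: (M, C) with payoffs (14, 14).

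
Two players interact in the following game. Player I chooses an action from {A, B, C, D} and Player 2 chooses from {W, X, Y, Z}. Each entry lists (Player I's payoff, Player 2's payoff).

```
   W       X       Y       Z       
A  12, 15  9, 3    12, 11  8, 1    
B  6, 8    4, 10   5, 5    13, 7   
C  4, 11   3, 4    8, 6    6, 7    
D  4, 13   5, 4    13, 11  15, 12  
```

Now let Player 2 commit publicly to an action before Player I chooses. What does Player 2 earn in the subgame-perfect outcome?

Player I best-responds to each possible Player 2 move:
- W: Player I compares 12, 6, 4, 4 and picks A; Player 2 would get 15.
- X: Player I compares 9, 4, 3, 5 and picks A; Player 2 would get 3.
- Y: Player I compares 12, 5, 8, 13 and picks D; Player 2 would get 11.
- Z: Player I compares 8, 13, 6, 15 and picks D; Player 2 would get 12.
Maximizing over 15, 3, 11, 12, Player 2 chooses W. Subgame-perfect outcome: (A, W) with payoffs (12, 15).

15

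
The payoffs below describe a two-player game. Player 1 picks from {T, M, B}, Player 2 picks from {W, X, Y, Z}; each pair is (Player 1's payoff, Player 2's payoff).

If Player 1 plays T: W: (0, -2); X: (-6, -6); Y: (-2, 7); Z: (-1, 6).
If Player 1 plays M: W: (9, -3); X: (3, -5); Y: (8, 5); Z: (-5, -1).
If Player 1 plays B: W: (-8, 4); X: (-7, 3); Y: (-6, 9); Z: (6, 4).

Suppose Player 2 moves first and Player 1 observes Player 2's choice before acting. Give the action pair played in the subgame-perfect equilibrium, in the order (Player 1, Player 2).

Backward induction with Player 2 moving first.
- W → Player 1 plays M (best of 0, 9, -8); Player 2 gets -3.
- X → Player 1 plays M (best of -6, 3, -7); Player 2 gets -5.
- Y → Player 1 plays M (best of -2, 8, -6); Player 2 gets 5.
- Z → Player 1 plays B (best of -1, -5, 6); Player 2 gets 4.
Among -3, -5, 5, 4, the best is 5 at Y. Subgame-perfect outcome: (M, Y) with payoffs (8, 5).

(M, Y)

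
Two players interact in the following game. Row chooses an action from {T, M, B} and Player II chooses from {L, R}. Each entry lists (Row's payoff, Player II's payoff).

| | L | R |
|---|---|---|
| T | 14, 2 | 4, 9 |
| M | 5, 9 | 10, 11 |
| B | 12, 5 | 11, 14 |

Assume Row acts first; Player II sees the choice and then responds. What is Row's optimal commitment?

B

Player II best-responds to each possible Row move:
- T → Player II plays R (best of 2, 9); Row gets 4.
- M → Player II plays R (best of 9, 11); Row gets 10.
- B → Player II plays R (best of 5, 14); Row gets 11.
Among 4, 10, 11, the best is 11 at B. Subgame-perfect outcome: (B, R) with payoffs (11, 14).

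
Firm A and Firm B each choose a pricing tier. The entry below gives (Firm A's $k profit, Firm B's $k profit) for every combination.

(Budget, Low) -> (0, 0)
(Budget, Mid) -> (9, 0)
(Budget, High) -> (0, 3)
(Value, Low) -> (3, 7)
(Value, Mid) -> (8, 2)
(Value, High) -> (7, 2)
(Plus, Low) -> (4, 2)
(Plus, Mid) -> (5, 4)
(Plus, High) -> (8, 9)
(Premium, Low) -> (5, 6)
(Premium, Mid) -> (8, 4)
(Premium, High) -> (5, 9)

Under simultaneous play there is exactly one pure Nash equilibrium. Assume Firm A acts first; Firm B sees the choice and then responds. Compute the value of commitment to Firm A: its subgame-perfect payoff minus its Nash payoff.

0

Backward induction with Firm A moving first.
- Budget → Firm B plays High (best of 0, 0, 3); Firm A gets 0.
- Value → Firm B plays Low (best of 7, 2, 2); Firm A gets 3.
- Plus → Firm B plays High (best of 2, 4, 9); Firm A gets 8.
- Premium → Firm B plays High (best of 6, 4, 9); Firm A gets 5.
Firm A's induced payoffs are 0, 3, 8, 5, so Firm A commits to Plus. Subgame-perfect outcome: (Plus, High) with payoffs (8, 9).
Under simultaneous play:
Firm A's best replies: Low→Premium; Mid→Budget; High→Plus.
Firm B's best replies: Budget→High; Value→Low; Plus→High; Premium→High.
Only (Plus, High) has each player best-responding; Nash payoffs (8, 9).
Firm A's commitment gain: 8 − 8 = 0.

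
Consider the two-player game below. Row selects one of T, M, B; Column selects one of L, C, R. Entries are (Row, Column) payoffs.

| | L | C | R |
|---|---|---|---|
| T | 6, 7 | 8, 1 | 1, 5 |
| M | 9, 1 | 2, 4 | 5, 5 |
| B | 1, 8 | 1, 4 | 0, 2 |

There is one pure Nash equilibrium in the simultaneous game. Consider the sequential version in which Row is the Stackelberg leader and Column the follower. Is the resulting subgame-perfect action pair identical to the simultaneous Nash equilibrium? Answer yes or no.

no

Solve by backward induction (Row leads).
- T: Column compares 7, 1, 5 and picks L; Row would get 6.
- M: Column compares 1, 4, 5 and picks R; Row would get 5.
- B: Column compares 8, 4, 2 and picks L; Row would get 1.
Among 6, 5, 1, the best is 6 at T. Subgame-perfect outcome: (T, L) with payoffs (6, 7).
Now find the simultaneous Nash equilibrium.
Row's best replies: L→M; C→T; R→M.
Column's best replies: T→L; M→R; B→L.
Only (M, R) has each player best-responding; Nash payoffs (5, 5).
Sequential outcome (T, L) differs from the Nash profile (M, R).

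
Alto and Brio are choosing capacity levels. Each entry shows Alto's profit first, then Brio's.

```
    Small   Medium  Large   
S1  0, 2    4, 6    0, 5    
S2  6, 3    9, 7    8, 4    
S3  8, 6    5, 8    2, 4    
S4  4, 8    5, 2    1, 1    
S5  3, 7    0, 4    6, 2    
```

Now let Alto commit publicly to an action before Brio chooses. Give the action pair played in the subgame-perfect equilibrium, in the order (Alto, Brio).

(S2, Medium)

Backward induction with Alto moving first.
- S1 → Brio plays Medium (best of 2, 6, 5); Alto gets 4.
- S2 → Brio plays Medium (best of 3, 7, 4); Alto gets 9.
- S3 → Brio plays Medium (best of 6, 8, 4); Alto gets 5.
- S4 → Brio plays Small (best of 8, 2, 1); Alto gets 4.
- S5 → Brio plays Small (best of 7, 4, 2); Alto gets 3.
Among 4, 9, 5, 4, 3, the best is 9 at S2. Subgame-perfect outcome: (S2, Medium) with payoffs (9, 7).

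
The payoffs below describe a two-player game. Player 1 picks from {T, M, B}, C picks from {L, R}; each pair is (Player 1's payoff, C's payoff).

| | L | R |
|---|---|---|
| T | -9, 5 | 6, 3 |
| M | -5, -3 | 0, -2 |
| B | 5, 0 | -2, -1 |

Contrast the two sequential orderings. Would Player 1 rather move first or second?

If Player 1 leads: C's best replies are T→L, M→R, B→L; Player 1's induced payoffs -9, 0, 5; outcome (B, L), payoffs (5, 0).
If C leads: Player 1's best replies are L→B, R→T; C's induced payoffs 0, 3; outcome (T, R), payoffs (6, 3).
Player 1 gets 5 moving first and 6 moving second, so Player 1 prefers to move second.

second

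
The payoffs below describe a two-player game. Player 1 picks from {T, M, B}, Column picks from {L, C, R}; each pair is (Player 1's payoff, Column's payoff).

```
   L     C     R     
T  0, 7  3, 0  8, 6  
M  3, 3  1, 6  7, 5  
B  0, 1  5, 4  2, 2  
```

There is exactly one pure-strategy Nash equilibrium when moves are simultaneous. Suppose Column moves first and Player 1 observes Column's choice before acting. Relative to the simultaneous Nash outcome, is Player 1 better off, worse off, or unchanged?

better off

Player 1 best-responds to each possible Column move:
- L: Player 1 compares 0, 3, 0 and picks M; Column would get 3.
- C: Player 1 compares 3, 1, 5 and picks B; Column would get 4.
- R: Player 1 compares 8, 7, 2 and picks T; Column would get 6.
Maximizing over 3, 4, 6, Column chooses R. Subgame-perfect outcome: (T, R) with payoffs (8, 6).
Under simultaneous play:
Player 1's best replies: L→M; C→B; R→T.
Column's best replies: T→L; M→C; B→C.
Only (B, C) has each player best-responding; Nash payoffs (5, 4).
Player 1 earns 8 sequentially versus 5 at the Nash outcome: better off.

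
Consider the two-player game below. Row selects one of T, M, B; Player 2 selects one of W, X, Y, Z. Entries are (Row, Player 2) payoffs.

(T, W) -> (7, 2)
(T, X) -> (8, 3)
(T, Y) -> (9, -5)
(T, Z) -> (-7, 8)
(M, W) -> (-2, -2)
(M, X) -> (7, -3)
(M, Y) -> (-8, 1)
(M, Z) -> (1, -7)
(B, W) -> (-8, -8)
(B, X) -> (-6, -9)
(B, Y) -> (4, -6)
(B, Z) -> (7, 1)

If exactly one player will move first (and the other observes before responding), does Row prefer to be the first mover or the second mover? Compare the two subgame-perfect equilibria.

If Row leads: Player 2's best replies are T→Z, M→Y, B→Z; Row's induced payoffs -7, -8, 7; outcome (B, Z), payoffs (7, 1).
If Player 2 leads: Row's best replies are W→T, X→T, Y→T, Z→B; Player 2's induced payoffs 2, 3, -5, 1; outcome (T, X), payoffs (8, 3).
Row gets 7 moving first and 8 moving second, so Row prefers to move second.

second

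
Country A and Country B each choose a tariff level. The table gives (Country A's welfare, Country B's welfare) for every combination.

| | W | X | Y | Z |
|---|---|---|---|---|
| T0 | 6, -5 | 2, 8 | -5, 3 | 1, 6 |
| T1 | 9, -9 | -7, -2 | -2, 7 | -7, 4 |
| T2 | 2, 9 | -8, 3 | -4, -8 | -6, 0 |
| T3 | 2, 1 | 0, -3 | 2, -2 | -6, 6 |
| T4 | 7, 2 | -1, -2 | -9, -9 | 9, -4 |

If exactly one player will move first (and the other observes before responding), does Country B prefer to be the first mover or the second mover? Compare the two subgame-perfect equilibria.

first

If Country A leads: Country B's best replies are T0→X, T1→Y, T2→W, T3→Z, T4→W; Country A's induced payoffs 2, -2, 2, -6, 7; outcome (T4, W), payoffs (7, 2).
If Country B leads: Country A's best replies are W→T1, X→T0, Y→T3, Z→T4; Country B's induced payoffs -9, 8, -2, -4; outcome (T0, X), payoffs (2, 8).
Country B gets 8 moving first and 2 moving second, so Country B prefers to move first.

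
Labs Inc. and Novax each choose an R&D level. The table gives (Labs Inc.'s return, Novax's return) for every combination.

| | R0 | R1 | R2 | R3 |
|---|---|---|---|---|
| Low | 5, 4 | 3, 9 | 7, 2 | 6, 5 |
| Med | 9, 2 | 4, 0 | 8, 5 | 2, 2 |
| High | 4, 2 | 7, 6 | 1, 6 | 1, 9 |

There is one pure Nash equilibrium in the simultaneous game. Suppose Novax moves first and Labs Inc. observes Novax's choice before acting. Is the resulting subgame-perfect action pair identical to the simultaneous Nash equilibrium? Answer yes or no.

no

Solve by backward induction (Novax leads).
- R0: BR = Med, leader payoff 2.
- R1: BR = High, leader payoff 6.
- R2: BR = Med, leader payoff 5.
- R3: BR = Low, leader payoff 5.
Maximizing over 2, 6, 5, 5, Novax chooses R1. Subgame-perfect outcome: (High, R1) with payoffs (7, 6).
For the simultaneous game, intersect best replies.
Labs Inc.'s best replies: R0→Med; R1→High; R2→Med; R3→Low.
Novax's best replies: Low→R1; Med→R2; High→R3.
Only (Med, R2) has each player best-responding; Nash payoffs (8, 5).
Sequential outcome (High, R1) differs from the Nash profile (Med, R2).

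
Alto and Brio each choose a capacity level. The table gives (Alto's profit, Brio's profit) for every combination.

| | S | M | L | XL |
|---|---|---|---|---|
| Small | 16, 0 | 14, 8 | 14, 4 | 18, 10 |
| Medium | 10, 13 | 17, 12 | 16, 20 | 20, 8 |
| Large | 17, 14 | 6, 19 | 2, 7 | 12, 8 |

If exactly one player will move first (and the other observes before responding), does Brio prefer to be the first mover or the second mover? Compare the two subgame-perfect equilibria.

first

If Alto leads: Brio's best replies are Small→XL, Medium→L, Large→M; Alto's induced payoffs 18, 16, 6; outcome (Small, XL), payoffs (18, 10).
If Brio leads: Alto's best replies are S→Large, M→Medium, L→Medium, XL→Medium; Brio's induced payoffs 14, 12, 20, 8; outcome (Medium, L), payoffs (16, 20).
Brio gets 20 moving first and 10 moving second, so Brio prefers to move first.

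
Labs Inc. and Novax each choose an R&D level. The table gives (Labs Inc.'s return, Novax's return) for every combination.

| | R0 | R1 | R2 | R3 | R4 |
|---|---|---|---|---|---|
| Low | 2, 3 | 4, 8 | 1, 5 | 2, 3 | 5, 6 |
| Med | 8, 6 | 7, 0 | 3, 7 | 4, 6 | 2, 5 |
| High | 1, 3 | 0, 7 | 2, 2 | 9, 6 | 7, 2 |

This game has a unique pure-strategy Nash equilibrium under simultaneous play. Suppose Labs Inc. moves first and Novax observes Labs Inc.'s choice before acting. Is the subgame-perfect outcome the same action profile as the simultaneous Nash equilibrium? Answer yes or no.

no

Work backward from Novax's decision.
- Low → Novax plays R1 (best of 3, 8, 5, 3, 6); Labs Inc. gets 4.
- Med → Novax plays R2 (best of 6, 0, 7, 6, 5); Labs Inc. gets 3.
- High → Novax plays R1 (best of 3, 7, 2, 6, 2); Labs Inc. gets 0.
Labs Inc.'s induced payoffs are 4, 3, 0, so Labs Inc. commits to Low. Subgame-perfect outcome: (Low, R1) with payoffs (4, 8).
Under simultaneous play:
Labs Inc.'s best replies: R0→Med; R1→Med; R2→Med; R3→High; R4→High.
Novax's best replies: Low→R1; Med→R2; High→R1.
The unique mutual best reply is (Med, R2), giving (3, 7).
Sequential outcome (Low, R1) differs from the Nash profile (Med, R2).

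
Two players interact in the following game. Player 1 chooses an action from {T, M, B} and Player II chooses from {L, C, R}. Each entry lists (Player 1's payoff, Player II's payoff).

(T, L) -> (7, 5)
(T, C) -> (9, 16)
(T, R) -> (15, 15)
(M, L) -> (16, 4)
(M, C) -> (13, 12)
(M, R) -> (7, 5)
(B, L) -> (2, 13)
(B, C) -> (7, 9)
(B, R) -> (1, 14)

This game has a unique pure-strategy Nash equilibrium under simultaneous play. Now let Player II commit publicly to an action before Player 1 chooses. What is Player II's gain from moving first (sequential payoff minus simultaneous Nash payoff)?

Player 1 best-responds to each possible Player II move:
- L → Player 1 plays M (best of 7, 16, 2); Player II gets 4.
- C → Player 1 plays M (best of 9, 13, 7); Player II gets 12.
- R → Player 1 plays T (best of 15, 7, 1); Player II gets 15.
Among 4, 12, 15, the best is 15 at R. Subgame-perfect outcome: (T, R) with payoffs (15, 15).
Now find the simultaneous Nash equilibrium.
Player 1's best replies: L→M; C→M; R→T.
Player II's best replies: T→C; M→C; B→R.
Only (M, C) has each player best-responding; Nash payoffs (13, 12).
Player II's commitment gain: 15 − 12 = 3.

3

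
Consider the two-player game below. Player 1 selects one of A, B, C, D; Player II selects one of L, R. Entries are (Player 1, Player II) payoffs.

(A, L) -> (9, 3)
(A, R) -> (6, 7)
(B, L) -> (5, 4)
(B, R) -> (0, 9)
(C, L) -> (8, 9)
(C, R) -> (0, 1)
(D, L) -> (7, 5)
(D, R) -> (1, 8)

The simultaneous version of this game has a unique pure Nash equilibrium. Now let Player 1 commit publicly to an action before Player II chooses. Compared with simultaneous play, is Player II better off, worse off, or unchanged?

Backward induction with Player 1 moving first.
- A → Player II plays R (best of 3, 7); Player 1 gets 6.
- B → Player II plays R (best of 4, 9); Player 1 gets 0.
- C → Player II plays L (best of 9, 1); Player 1 gets 8.
- D → Player II plays R (best of 5, 8); Player 1 gets 1.
Among 6, 0, 8, 1, the best is 8 at C. Subgame-perfect outcome: (C, L) with payoffs (8, 9).
For the simultaneous game, intersect best replies.
Player 1's best replies: L→A; R→A.
Player II's best replies: A→R; B→R; C→L; D→R.
Only (A, R) has each player best-responding; Nash payoffs (6, 7).
Player II earns 9 sequentially versus 7 at the Nash outcome: better off.

better off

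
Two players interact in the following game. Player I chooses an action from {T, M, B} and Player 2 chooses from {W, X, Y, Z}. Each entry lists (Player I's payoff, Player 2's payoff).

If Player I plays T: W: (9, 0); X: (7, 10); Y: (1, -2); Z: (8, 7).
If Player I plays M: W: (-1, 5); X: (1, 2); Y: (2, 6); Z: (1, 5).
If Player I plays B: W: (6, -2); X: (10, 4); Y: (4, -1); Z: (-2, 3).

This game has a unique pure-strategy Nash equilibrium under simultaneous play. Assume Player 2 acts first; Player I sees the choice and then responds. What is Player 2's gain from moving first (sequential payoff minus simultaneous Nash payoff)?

Work backward from Player I's decision.
- W: Player I compares 9, -1, 6 and picks T; Player 2 would get 0.
- X: Player I compares 7, 1, 10 and picks B; Player 2 would get 4.
- Y: Player I compares 1, 2, 4 and picks B; Player 2 would get -1.
- Z: Player I compares 8, 1, -2 and picks T; Player 2 would get 7.
Player 2's induced payoffs are 0, 4, -1, 7, so Player 2 commits to Z. Subgame-perfect outcome: (T, Z) with payoffs (8, 7).
For the simultaneous game, intersect best replies.
Player I's best replies: W→T; X→B; Y→B; Z→T.
Player 2's best replies: T→X; M→Y; B→X.
The unique mutual best reply is (B, X), giving (10, 4).
Player 2's commitment gain: 7 − 4 = 3.

3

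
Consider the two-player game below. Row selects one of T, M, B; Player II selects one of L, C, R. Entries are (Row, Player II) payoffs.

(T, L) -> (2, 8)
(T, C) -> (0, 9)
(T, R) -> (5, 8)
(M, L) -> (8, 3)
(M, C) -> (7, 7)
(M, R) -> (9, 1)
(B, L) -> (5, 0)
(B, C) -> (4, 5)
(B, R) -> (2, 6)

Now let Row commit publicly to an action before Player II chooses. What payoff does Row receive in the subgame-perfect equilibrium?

7

Solve by backward induction (Row leads).
- T → Player II plays C (best of 8, 9, 8); Row gets 0.
- M → Player II plays C (best of 3, 7, 1); Row gets 7.
- B → Player II plays R (best of 0, 5, 6); Row gets 2.
Maximizing over 0, 7, 2, Row chooses M. Subgame-perfect outcome: (M, C) with payoffs (7, 7).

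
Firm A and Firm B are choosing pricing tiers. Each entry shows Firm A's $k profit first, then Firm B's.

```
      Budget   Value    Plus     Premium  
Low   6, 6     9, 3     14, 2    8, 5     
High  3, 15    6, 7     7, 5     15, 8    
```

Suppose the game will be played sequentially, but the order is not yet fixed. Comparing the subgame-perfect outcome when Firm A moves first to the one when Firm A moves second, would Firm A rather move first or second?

second

If Firm A leads: Firm B's best replies are Low→Budget, High→Budget; Firm A's induced payoffs 6, 3; outcome (Low, Budget), payoffs (6, 6).
If Firm B leads: Firm A's best replies are Budget→Low, Value→Low, Plus→Low, Premium→High; Firm B's induced payoffs 6, 3, 2, 8; outcome (High, Premium), payoffs (15, 8).
Firm A gets 6 moving first and 15 moving second, so Firm A prefers to move second.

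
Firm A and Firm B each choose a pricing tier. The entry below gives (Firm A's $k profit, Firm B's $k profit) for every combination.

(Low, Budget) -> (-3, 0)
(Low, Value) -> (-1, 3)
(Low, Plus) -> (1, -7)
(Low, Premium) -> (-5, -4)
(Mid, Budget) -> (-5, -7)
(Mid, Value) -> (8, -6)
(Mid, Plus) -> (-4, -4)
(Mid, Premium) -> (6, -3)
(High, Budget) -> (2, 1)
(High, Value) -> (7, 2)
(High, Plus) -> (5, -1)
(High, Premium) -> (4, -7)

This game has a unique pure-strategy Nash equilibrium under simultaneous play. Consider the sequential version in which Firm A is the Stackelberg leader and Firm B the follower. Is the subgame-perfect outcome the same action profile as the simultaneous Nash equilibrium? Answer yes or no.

Solve by backward induction (Firm A leads).
- Low: Firm B compares 0, 3, -7, -4 and picks Value; Firm A would get -1.
- Mid: Firm B compares -7, -6, -4, -3 and picks Premium; Firm A would get 6.
- High: Firm B compares 1, 2, -1, -7 and picks Value; Firm A would get 7.
Firm A's induced payoffs are -1, 6, 7, so Firm A commits to High. Subgame-perfect outcome: (High, Value) with payoffs (7, 2).
For the simultaneous game, intersect best replies.
Firm A's best replies: Budget→High; Value→Mid; Plus→High; Premium→Mid.
Firm B's best replies: Low→Value; Mid→Premium; High→Value.
Only (Mid, Premium) has each player best-responding; Nash payoffs (6, -3).
Sequential outcome (High, Value) differs from the Nash profile (Mid, Premium).

no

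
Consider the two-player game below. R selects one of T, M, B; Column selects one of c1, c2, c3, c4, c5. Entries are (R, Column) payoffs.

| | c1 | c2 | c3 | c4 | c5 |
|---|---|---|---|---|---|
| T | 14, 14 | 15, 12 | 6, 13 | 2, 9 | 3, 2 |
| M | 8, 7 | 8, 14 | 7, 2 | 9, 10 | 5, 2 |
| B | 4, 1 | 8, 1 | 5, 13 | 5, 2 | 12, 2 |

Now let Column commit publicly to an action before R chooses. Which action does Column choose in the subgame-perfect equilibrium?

Solve by backward induction (Column leads).
- c1 → R plays T (best of 14, 8, 4); Column gets 14.
- c2 → R plays T (best of 15, 8, 8); Column gets 12.
- c3 → R plays M (best of 6, 7, 5); Column gets 2.
- c4 → R plays M (best of 2, 9, 5); Column gets 10.
- c5 → R plays B (best of 3, 5, 12); Column gets 2.
Maximizing over 14, 12, 2, 10, 2, Column chooses c1. Subgame-perfect outcome: (T, c1) with payoffs (14, 14).

c1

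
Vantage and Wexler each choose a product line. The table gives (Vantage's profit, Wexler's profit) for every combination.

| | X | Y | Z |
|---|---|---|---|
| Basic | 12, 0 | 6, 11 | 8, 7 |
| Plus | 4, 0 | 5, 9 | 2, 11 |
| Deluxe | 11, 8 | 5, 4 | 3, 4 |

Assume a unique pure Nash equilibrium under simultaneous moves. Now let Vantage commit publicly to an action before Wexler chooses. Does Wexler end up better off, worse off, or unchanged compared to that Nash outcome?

worse off

Wexler best-responds to each possible Vantage move:
- Basic → Wexler plays Y (best of 0, 11, 7); Vantage gets 6.
- Plus → Wexler plays Z (best of 0, 9, 11); Vantage gets 2.
- Deluxe → Wexler plays X (best of 8, 4, 4); Vantage gets 11.
Maximizing over 6, 2, 11, Vantage chooses Deluxe. Subgame-perfect outcome: (Deluxe, X) with payoffs (11, 8).
For the simultaneous game, intersect best replies.
Vantage's best replies: X→Basic; Y→Basic; Z→Basic.
Wexler's best replies: Basic→Y; Plus→Z; Deluxe→X.
The unique mutual best reply is (Basic, Y), giving (6, 11).
Wexler earns 8 sequentially versus 11 at the Nash outcome: worse off.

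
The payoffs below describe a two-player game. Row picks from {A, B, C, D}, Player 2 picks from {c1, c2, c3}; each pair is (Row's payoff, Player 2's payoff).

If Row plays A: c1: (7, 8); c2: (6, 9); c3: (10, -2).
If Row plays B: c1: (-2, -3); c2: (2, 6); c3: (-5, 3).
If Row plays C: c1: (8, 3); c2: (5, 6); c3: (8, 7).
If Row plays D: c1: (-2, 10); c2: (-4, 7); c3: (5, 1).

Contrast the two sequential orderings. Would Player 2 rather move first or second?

first

If Row leads: Player 2's best replies are A→c2, B→c2, C→c3, D→c1; Row's induced payoffs 6, 2, 8, -2; outcome (C, c3), payoffs (8, 7).
If Player 2 leads: Row's best replies are c1→C, c2→A, c3→A; Player 2's induced payoffs 3, 9, -2; outcome (A, c2), payoffs (6, 9).
Player 2 gets 9 moving first and 7 moving second, so Player 2 prefers to move first.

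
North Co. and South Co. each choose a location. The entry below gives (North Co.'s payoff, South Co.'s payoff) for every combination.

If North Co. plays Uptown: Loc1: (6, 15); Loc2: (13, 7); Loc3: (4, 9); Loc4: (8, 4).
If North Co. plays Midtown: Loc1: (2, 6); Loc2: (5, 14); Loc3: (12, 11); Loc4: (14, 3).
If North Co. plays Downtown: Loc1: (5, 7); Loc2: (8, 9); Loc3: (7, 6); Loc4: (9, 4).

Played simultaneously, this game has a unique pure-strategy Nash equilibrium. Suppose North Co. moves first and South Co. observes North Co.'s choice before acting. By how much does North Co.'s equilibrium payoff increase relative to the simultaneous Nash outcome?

Backward induction with North Co. moving first.
- Uptown → South Co. plays Loc1 (best of 15, 7, 9, 4); North Co. gets 6.
- Midtown → South Co. plays Loc2 (best of 6, 14, 11, 3); North Co. gets 5.
- Downtown → South Co. plays Loc2 (best of 7, 9, 6, 4); North Co. gets 8.
North Co.'s induced payoffs are 6, 5, 8, so North Co. commits to Downtown. Subgame-perfect outcome: (Downtown, Loc2) with payoffs (8, 9).
For the simultaneous game, intersect best replies.
North Co.'s best replies: Loc1→Uptown; Loc2→Uptown; Loc3→Midtown; Loc4→Midtown.
South Co.'s best replies: Uptown→Loc1; Midtown→Loc2; Downtown→Loc2.
The unique mutual best reply is (Uptown, Loc1), giving (6, 15).
North Co.'s commitment gain: 8 − 6 = 2.

2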